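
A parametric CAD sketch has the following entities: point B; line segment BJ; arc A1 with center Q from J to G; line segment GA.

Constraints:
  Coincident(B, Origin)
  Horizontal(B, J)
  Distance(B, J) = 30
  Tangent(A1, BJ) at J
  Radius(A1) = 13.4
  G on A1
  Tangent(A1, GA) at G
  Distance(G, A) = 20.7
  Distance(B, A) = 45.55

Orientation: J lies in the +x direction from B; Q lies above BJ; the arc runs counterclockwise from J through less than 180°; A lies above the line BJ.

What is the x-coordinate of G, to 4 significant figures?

39.77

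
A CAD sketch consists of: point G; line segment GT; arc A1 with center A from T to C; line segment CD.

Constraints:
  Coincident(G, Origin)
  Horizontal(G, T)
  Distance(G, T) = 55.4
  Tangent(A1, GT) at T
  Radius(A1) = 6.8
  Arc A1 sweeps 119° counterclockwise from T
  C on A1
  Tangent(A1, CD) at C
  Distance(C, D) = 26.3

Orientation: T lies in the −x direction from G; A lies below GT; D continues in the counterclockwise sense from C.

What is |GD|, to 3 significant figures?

58.8

On A1, T sits at bearing 90° from A; a 119° counterclockwise sweep puts C at bearing 209°, so C = A + 6.8·(cos 209°, sin 209°) = (-61.3, -10.1). A1 meets CD tangentially, so AC is at right angles to CD, so CD runs along (−sin 209°, cos 209°); with |CD| = 26.3, D = (-48.6, -33.1). Then |GD| = |D − G| = 58.8.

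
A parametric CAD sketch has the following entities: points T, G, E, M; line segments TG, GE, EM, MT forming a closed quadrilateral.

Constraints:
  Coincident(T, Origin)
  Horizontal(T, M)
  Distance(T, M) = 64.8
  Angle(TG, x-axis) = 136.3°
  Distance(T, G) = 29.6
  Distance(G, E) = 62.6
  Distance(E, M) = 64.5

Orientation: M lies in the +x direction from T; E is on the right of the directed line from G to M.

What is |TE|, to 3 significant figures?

35.2

T is at the origin; T and M share the same y with |TM| = 64.8 and M in +x, so M = (64.8, 0). TG runs at 136.3° with |TG| = 29.6, so G = (-21.4, 20.5). E is determined by |GE| = 62.6 and |EM| = 64.5 together: it lies at the intersection of circle(G, 62.6) and circle(M, 64.5). With |GM| = 88.6, the foot of the radical line on GM is 42.9 from G and the perpendicular offset is √(62.6² − 42.9²) = 45.6. Taking the right-of-GM solution: E = (9.86, -33.8).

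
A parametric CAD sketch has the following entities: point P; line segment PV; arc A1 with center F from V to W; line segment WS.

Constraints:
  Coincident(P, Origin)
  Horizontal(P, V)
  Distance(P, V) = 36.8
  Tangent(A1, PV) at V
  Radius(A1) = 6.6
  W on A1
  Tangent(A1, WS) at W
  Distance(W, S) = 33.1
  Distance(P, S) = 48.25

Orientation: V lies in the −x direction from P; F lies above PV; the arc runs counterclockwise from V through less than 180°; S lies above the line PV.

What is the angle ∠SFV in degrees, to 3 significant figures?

165°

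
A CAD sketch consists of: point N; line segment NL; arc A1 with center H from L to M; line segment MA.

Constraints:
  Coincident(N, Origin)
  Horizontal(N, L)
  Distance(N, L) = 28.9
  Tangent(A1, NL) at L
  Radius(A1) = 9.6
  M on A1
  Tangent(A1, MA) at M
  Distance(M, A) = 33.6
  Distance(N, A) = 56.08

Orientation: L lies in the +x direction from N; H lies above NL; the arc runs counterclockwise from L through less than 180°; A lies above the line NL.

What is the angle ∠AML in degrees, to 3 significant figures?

132°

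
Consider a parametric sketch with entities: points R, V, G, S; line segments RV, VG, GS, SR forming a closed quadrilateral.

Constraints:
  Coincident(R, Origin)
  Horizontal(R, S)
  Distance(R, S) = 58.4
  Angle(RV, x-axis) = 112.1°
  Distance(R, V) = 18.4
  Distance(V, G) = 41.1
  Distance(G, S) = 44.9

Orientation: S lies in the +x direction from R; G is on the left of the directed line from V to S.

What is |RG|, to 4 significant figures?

46.07

Checks: |VG| = 41.10 ✓; |GS| = 44.90 ✓.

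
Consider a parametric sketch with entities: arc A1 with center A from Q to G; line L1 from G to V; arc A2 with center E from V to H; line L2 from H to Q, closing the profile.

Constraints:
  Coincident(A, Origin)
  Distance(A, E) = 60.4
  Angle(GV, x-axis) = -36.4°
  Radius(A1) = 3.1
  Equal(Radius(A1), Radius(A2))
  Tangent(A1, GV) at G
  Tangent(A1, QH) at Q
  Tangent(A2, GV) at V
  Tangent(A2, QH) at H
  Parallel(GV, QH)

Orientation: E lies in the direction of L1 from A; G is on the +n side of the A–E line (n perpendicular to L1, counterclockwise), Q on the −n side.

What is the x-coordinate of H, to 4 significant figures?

46.78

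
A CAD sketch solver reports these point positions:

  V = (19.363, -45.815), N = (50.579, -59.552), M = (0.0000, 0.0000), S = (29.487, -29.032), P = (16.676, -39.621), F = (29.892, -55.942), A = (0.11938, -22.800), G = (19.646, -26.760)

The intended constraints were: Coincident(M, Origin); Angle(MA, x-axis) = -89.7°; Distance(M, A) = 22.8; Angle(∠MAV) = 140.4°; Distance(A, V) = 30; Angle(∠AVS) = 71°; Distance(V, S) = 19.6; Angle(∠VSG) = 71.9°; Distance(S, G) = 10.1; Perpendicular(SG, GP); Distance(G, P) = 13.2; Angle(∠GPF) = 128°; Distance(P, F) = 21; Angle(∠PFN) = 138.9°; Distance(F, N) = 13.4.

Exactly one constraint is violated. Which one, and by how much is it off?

Distance(F, N) = 13.4 — off by 7.60.

M = (0.00, 0.00) ✓; MA at -89.70° ✓; |MA| = 22.80 ✓; ∠MAV = 140.4° ✓; |AV| = 30.00 ✓; ∠AVS = 71.00° ✓; |VS| = 19.60 ✓; ∠VSG = 71.90° ✓; |SG| = 10.10 ✓; ∠(SG, GP) = 90.00° ✓; |GP| = 13.20 ✓; ∠GPF = 128.0° ✓; |PF| = 21.00 ✓; ∠PFN = 138.9° ✓; |FN| = 21.00 ✗.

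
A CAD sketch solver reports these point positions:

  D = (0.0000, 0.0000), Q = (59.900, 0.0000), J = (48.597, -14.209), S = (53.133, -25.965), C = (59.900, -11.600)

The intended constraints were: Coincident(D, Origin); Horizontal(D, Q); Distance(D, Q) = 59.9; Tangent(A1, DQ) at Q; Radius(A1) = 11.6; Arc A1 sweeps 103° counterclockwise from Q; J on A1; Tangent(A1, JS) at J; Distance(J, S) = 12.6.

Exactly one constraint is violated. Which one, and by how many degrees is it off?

Tangent(A1, JS) at J — off by 8.10°.

D = (0.00, 0.00) ✓; D.y = 0.00, Q.y = 0.00 ✓; |DQ| = 59.90 ✓; ∠(CQ, QD) = 90.00° ✓; |CQ| = 11.60 ✓; bearing(C→J) − bearing(C→Q) = 103.0° ✓; |CJ| = 11.60 ✓; ∠(CJ, JS) = 81.90° ✗; |JS| = 12.60 ✓.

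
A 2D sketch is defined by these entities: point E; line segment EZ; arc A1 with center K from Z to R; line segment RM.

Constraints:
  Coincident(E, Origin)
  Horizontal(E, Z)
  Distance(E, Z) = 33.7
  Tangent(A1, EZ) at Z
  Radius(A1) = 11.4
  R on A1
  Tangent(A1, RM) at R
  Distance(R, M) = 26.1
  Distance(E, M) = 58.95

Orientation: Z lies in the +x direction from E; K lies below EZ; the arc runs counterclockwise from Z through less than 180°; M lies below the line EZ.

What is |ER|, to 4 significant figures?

32.89

E is at the origin; EZ is horizontal with |EZ| = 33.7 and Z on the +x side, so Z = (33.70, 0.000). Tangency of A1 to EZ means the radius KZ is perpendicular to EZ, so K = Z + (0, -11.4) = (33.70, -11.40). Since KR ⟂ RM (tangency), |KM| = √(11.4² + 26.1²) = 28.48 regardless of where R sits on A1. So M lies on both circle(E, 58.95) and circle(K, 28.48); the below-EZ intersection is M = (45.71, -37.22). R is the foot of the tangent from M: R = (26.15, -19.94).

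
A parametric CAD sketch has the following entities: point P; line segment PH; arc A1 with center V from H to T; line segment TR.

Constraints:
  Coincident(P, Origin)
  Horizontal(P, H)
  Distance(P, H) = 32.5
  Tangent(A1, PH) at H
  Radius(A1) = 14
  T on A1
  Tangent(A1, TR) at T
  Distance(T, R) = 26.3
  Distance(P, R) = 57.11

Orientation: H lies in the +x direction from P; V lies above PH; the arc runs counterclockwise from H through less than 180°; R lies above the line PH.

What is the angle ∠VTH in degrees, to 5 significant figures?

35.401°

Checks: ∠(VH, HP) = 90.00° ✓; |VH| = 14.00 ✓; |VT| = 14.00 ✓; ∠(VT, TR) = 90.00° ✓; |TR| = 26.30 ✓; |PR| = 57.11 ✓.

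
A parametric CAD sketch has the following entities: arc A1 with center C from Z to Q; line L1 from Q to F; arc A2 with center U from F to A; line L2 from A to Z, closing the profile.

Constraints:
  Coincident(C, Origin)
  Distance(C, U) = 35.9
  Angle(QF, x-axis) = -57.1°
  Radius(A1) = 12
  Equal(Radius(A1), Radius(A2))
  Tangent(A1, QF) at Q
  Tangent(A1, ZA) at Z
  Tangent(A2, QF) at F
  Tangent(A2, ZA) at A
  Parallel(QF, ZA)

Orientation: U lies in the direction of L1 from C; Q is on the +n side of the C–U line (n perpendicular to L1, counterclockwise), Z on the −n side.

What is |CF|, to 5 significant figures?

37.852

The slot axis is L1's direction at -57.1°, so u = (cos -57.1°, sin -57.1°) = (0.54317, -0.83962) and n = (−sin -57.1°, cos -57.1°) = (0.83962, 0.54317). C is at the origin and U lies 35.9 along u from C, so U = 35.9·u = (19.500, -30.142). Tangency of A1 to both parallel lines with radius 12.0 puts Q and Z at C ± 12.0·n: Q = (10.075, 6.5181), Z = (-10.075, -6.5181). Equal radii place F and A the same way about U: F = U + 12.0·n = (29.575, -23.624), A = U − 12.0·n = (9.4245, -36.660). Then |CF| = |F − C| = 37.852.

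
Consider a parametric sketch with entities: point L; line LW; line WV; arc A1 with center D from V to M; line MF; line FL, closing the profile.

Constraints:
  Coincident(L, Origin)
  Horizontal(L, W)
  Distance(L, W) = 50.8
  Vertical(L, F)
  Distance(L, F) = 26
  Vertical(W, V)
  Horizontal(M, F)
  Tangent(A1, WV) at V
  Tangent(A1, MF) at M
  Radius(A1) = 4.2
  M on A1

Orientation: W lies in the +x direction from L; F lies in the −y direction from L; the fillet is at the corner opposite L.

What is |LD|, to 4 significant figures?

51.45

L is at the origin; L and W share the same y with |LW| = 50.8 and W on the +x side, so W = (50.80, 0.000). L and F share the same x with |LF| = 26.0 and F on the −y side, so F = (0.000, -26.00). The virtual corner opposite L is at (50.80, -26.00). The tangent condition forces DV to be normal to WV and since A1 is tangent to MF there, DM ⟂ MF, with radius 4.2, so the center D sits 4.2 in from both sides at D = (46.60, -21.80). Then |LD| = |D − L| = 51.45.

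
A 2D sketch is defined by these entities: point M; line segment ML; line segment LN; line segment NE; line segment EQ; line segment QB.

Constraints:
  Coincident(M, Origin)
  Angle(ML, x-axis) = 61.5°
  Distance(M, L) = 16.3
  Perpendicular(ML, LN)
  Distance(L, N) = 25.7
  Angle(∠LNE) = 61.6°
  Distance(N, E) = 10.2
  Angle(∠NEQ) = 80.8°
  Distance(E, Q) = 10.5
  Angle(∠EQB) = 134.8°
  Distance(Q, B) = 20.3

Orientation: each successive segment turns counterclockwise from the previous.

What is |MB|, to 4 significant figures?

35.32

M is at the origin; ML runs at 61.5° with length 16.3, so L = (7.778, 14.32). The perpendicularity gives LN at right angles to ML, so LN runs at 151.5°; with |LN| = 25.7, N = (-14.81, 26.59). ∠LNE = 61.6° gives NE at -90.10° from the x-axis; with |NE| = 10.2, E = (-14.83, 16.39). ∠NEQ = 80.8° gives EQ at 9.100° from the x-axis; with |EQ| = 10.5, Q = (-4.458, 18.05). ∠EQB = 134.8° gives QB at 54.30° from the x-axis; with |QB| = 20.3, B = (7.388, 34.53). Then |MB| = |B − M| = 35.32.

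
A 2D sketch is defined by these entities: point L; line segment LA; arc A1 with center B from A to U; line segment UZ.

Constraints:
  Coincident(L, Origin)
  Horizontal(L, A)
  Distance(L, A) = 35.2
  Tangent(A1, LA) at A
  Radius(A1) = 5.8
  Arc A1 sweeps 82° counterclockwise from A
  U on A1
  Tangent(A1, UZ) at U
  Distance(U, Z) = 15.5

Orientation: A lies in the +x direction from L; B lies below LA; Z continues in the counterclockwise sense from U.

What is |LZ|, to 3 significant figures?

34.0

On A1, A sits at bearing 90° from B; an 82° counterclockwise sweep puts U at bearing 172°, so U = B + 5.8·(cos 172°, sin 172°) = (29.5, -4.99). A1 meets UZ tangentially, so BU is at right angles to UZ, so UZ runs along (−sin 172°, cos 172°); with |UZ| = 15.5, Z = (27.3, -20.3). Then |LZ| = |Z − L| = 34.0.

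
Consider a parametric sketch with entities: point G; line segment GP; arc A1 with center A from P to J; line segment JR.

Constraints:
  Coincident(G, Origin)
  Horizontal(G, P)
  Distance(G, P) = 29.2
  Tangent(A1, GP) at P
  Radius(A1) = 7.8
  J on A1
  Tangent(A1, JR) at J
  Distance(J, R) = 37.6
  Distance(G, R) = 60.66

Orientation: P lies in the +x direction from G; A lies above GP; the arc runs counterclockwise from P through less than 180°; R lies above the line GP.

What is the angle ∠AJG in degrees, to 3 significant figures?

17.6°

G is at the origin; G and P share the same y with |GP| = 29.2 and P on the +x side, so P = (29.2, 0.00). Since A1 is tangent to GP there, AP ⟂ GP, so A = P + (0, 7.8) = (29.2, 7.80). Since AJ ⟂ JR (tangency), |AR| = √(7.8² + 37.6²) = 38.4 regardless of where J sits on A1. So R lies on both circle(G, 60.66) and circle(A, 38.4); the above-GP intersection is R = (41.6, 44.1). J is the foot of the tangent from R: J = (36.9, 6.83).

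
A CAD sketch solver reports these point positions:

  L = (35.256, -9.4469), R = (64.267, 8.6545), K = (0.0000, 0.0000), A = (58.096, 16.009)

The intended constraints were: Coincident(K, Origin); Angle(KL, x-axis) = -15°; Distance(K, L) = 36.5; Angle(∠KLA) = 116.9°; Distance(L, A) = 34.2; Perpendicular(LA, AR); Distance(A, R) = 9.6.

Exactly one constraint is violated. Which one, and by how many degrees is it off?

Perpendicular(LA, AR) — off by 8.10°.

K = (0.00, 0.00) ✓; KL at -15.00° ✓; |KL| = 36.50 ✓; ∠KLA = 116.9° ✓; |LA| = 34.20 ✓; ∠(LA, AR) = 98.10° ✗; |AR| = 9.601 ✓.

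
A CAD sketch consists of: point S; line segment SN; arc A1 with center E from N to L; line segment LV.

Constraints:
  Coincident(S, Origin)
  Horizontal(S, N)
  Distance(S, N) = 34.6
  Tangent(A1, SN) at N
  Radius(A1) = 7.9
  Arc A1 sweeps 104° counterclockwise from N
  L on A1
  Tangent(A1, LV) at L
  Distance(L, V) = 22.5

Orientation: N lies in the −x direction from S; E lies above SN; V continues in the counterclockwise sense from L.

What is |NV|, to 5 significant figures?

31.721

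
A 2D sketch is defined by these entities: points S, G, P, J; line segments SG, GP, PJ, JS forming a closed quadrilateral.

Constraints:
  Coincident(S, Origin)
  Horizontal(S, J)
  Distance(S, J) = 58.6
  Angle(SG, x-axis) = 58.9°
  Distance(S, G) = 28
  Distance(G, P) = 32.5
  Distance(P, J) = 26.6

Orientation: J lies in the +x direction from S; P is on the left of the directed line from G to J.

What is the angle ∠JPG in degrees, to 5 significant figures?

116.04°

Checks: |GP| = 32.50 ✓; |PJ| = 26.60 ✓.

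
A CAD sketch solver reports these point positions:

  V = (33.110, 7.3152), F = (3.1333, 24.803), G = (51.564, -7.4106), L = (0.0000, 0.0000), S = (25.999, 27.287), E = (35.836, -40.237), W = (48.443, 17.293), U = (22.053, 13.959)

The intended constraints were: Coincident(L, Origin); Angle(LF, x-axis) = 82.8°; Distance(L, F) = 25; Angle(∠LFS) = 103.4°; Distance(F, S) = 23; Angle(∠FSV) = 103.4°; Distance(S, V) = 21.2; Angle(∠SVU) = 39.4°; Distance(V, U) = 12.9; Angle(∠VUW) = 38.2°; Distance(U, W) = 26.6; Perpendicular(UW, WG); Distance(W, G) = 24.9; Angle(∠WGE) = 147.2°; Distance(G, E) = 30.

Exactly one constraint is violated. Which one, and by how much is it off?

Distance(G, E) = 30 — off by 6.40.

L = (0.00, 0.00) ✓; LF at 82.80° ✓; |LF| = 25.00 ✓; ∠LFS = 103.4° ✓; |FS| = 23.00 ✓; ∠FSV = 103.4° ✓; |SV| = 21.20 ✓; ∠SVU = 39.40° ✓; |VU| = 12.90 ✓; ∠VUW = 38.20° ✓; |UW| = 26.60 ✓; ∠(UW, WG) = 90.00° ✓; |WG| = 24.90 ✓; ∠WGE = 147.2° ✓; |GE| = 36.40 ✗.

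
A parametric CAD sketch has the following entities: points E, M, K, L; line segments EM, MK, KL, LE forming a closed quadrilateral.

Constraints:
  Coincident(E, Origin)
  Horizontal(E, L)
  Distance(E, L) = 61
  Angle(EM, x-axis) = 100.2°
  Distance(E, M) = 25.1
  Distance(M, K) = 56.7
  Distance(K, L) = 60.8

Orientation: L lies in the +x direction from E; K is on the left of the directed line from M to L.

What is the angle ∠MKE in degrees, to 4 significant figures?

18.59°

Checks: |MK| = 56.70 ✓; |KL| = 60.80 ✓.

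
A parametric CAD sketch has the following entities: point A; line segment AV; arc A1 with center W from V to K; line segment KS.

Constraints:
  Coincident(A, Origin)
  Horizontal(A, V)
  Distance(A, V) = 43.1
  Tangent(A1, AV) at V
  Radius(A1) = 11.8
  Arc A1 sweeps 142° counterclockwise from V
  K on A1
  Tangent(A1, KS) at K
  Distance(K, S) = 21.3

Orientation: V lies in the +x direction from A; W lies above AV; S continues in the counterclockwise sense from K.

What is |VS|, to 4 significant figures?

35.51

A is at the origin; A and V share the same y with |AV| = 43.1 and V on the +x side, so V = (43.10, 0.000). A1 meets AV tangentially, so WV is at right angles to AV, so W = V + (0, 11.8) = (43.10, 11.80). On A1, V sits at bearing -90° from W; a 142° counterclockwise sweep puts K at bearing 52°, so K = W + 11.8·(cos 52°, sin 52°) = (50.36, 21.10). The tangent condition forces WK to be normal to KS, so KS runs along (−sin 52°, cos 52°); with |KS| = 21.3, S = (33.58, 34.21). Then |VS| = |S − V| = 35.51.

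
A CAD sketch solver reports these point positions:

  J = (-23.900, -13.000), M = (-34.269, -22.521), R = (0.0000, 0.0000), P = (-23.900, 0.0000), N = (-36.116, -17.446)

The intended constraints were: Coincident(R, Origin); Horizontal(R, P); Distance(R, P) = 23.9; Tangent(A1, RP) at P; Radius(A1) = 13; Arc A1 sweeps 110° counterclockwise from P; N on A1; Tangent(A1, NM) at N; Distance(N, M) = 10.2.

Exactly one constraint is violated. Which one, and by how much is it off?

Distance(N, M) = 10.2 — off by 4.80.

R = (0.00, 0.00) ✓; R.y = 0.00, P.y = 0.00 ✓; |RP| = 23.90 ✓; ∠(JP, PR) = 90.00° ✓; |JP| = 13.00 ✓; bearing(J→N) − bearing(J→P) = 110.0° ✓; |JN| = 13.00 ✓; ∠(JN, NM) = 90.00° ✓; |NM| = 5.401 ✗.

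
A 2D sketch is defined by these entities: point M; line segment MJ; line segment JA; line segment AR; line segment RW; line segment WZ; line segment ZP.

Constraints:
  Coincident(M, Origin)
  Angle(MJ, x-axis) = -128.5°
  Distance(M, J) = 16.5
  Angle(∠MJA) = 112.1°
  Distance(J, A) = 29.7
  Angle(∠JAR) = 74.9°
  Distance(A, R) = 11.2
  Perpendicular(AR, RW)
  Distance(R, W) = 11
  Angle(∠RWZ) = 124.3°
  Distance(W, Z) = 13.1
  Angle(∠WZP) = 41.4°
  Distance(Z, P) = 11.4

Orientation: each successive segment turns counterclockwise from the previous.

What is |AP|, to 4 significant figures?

8.001

M is at the origin; MJ runs at -128.5° with length 16.5, so J = (-10.27, -12.91). ∠MJA = 112.1° gives JA at -60.60° from the x-axis; with |JA| = 29.7, A = (4.308, -38.79). ∠JAR = 74.9° gives AR at 44.50° from the x-axis; with |AR| = 11.2, R = (12.30, -30.94). AR ⟂ RW, so RW runs at 134.5°; with |RW| = 11.0, W = (4.587, -23.09). ∠RWZ = 124.3° gives WZ at -169.8° from the x-axis; with |WZ| = 13.1, Z = (-8.306, -25.41). ∠WZP = 41.4° gives ZP at -31.20° from the x-axis; with |ZP| = 11.4, P = (1.445, -31.32). Then |AP| = |P − A| = 8.001.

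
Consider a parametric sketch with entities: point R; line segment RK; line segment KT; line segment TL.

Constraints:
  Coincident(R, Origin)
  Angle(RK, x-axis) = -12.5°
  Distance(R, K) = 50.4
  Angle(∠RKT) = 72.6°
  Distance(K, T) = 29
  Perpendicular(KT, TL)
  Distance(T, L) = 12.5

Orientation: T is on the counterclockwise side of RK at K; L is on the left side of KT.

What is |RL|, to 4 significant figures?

38.22

R is at the origin; RK runs at -12.5° with length 50.4, so K = 50.4·(cos -12.5°, sin -12.5°) = (49.21, -10.91). ∠RKT = 72.6°, so KT runs at -12.5° + (180° − 72.6°) = 94.90° from the x-axis; with |KT| = 29.0, T = K + 29.0·(cos 94.90°, sin 94.90°) = (46.73, 17.99). The perpendicularity gives TL at right angles to KT; with |TL| = 12.5 on the left of KT, L = T + 12.5·(-0.9963, -0.08542) = (34.27, 16.92). Then |RL| = |L − R| = 38.22.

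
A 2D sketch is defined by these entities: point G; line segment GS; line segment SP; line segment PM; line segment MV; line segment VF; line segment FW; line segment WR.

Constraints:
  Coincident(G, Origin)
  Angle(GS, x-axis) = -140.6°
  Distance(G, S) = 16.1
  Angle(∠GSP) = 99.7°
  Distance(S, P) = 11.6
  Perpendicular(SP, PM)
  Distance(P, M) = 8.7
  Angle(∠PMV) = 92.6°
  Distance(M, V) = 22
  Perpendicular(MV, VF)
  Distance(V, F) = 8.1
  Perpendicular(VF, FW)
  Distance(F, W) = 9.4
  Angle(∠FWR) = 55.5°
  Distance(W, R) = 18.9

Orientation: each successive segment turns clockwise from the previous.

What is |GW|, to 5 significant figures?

14.753

G is at the origin; GS runs at -140.6° with length 16.1, so S = (-12.441, -10.219). ∠GSP = 99.7° gives SP at 139.10° from the x-axis; with |SP| = 11.6, P = (-21.209, -2.6242). SP ⟂ PM, so PM runs at 49.100°; with |PM| = 8.7, M = (-15.513, 3.9518). ∠PMV = 92.6° gives MV at -38.300° from the x-axis; with |MV| = 22.0, V = (1.7524, -9.6834). The perpendicularity gives VF at right angles to MV, so VF runs at -128.30°; with |VF| = 8.1, F = (-3.2678, -16.040). The perpendicularity gives FW at right angles to VF, so FW runs at 141.70°; with |FW| = 9.4, W = (-10.645, -10.214). Then |GW| = |W − G| = 14.753.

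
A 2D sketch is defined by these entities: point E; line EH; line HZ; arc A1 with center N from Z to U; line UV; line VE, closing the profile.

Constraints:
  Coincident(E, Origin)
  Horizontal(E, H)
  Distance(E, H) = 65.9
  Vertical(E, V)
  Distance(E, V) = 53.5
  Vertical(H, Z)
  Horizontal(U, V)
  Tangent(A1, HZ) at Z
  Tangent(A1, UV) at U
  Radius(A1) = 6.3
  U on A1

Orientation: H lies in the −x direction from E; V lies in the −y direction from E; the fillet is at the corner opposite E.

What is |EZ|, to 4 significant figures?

81.06

E is at the origin; EH is horizontal with |EH| = 65.9 and H on the −x side, so H = (-65.90, 0.000). E and V share the same x with |EV| = 53.5 and V on the −y side, so V = (0.000, -53.50). The virtual corner opposite E is at (-65.90, -53.50). A1 meets HZ tangentially, so NZ is at right angles to HZ and the tangent condition forces NU to be normal to UV, with radius 6.3, so the center N sits 6.3 in from both sides at N = (-59.60, -47.20). That places the tangent points at Z = (-65.90, -47.20) on HZ and U = (-59.60, -53.50) on UV. Then |EZ| = |Z − E| = 81.06.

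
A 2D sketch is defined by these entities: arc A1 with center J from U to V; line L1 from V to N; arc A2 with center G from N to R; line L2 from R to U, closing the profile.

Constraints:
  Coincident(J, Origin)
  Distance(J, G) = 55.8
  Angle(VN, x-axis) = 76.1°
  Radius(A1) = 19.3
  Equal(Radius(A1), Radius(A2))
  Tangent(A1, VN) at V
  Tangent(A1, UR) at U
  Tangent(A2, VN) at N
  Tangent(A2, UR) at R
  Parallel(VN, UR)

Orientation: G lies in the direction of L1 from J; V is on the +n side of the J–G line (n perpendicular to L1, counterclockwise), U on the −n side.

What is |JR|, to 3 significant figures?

59.0

The slot axis is L1's direction at 76.1°, so u = (cos 76.1°, sin 76.1°) = (0.240, 0.971) and n = (−sin 76.1°, cos 76.1°) = (-0.971, 0.240). J is at the origin and G lies 55.8 along u from J, so G = 55.8·u = (13.4, 54.2). Tangency of A1 to both parallel lines with radius 19.3 puts V and U at J ± 19.3·n: V = (-18.7, 4.64), U = (18.7, -4.64). Equal radii place N and R the same way about G: N = G + 19.3·n = (-5.33, 58.8), R = G − 19.3·n = (32.1, 49.5). Then |JR| = |R − J| = 59.0.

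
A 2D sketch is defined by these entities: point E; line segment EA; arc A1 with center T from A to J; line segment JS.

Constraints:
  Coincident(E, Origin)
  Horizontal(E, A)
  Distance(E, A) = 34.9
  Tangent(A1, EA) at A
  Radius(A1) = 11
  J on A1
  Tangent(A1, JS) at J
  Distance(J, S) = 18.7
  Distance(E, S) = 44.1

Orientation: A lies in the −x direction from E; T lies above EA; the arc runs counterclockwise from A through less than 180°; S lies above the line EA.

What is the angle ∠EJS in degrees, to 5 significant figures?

138.32°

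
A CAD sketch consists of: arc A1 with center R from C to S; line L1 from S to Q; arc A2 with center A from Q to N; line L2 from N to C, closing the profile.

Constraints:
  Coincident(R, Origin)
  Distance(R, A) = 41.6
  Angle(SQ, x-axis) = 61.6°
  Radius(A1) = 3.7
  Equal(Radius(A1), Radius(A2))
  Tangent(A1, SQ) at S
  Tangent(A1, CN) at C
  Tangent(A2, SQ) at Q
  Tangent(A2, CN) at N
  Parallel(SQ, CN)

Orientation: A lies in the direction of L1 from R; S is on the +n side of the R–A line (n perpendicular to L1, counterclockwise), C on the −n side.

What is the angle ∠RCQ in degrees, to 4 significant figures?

79.91°

The slot axis is L1's direction at 61.6°, so u = (cos 61.6°, sin 61.6°) = (0.4756, 0.8796) and n = (−sin 61.6°, cos 61.6°) = (-0.8796, 0.4756). R is at the origin and A lies 41.6 along u from R, so A = 41.6·u = (19.79, 36.59). Tangency of A1 to both parallel lines with radius 3.7 puts S and C at R ± 3.7·n: S = (-3.255, 1.760), C = (3.255, -1.760). Equal radii place Q and N the same way about A: Q = A + 3.7·n = (16.53, 38.35), N = A − 3.7·n = (23.04, 34.83). Then cos ∠RCQ = CR·CQ / (|CR||CQ|), giving 79.91°.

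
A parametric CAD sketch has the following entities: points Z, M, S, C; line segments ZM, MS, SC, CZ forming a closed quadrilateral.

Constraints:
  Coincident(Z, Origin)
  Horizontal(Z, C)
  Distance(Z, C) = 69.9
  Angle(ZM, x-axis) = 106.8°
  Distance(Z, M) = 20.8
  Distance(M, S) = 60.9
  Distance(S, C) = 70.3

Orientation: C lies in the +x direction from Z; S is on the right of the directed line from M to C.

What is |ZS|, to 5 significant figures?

40.101

Checks: |MS| = 60.90 ✓; |SC| = 70.30 ✓.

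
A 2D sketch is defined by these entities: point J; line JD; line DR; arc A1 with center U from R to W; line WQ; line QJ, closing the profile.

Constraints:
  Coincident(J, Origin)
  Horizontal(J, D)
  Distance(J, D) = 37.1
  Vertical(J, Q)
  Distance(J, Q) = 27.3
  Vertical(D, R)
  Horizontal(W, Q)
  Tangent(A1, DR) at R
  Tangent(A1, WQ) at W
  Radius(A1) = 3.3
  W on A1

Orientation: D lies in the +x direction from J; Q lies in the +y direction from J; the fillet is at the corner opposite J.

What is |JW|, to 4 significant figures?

43.45

J is at the origin; JD is horizontal with |JD| = 37.1 and D on the +x side, so D = (37.10, 0.000). J and Q share the same x with |JQ| = 27.3 and Q on the +y side, so Q = (0.000, 27.30). The virtual corner opposite J is at (37.10, 27.30). The tangent condition forces UR to be normal to DR and tangency of A1 to WQ means the radius UW is perpendicular to WQ, with radius 3.3, so the center U sits 3.3 in from both sides at U = (33.80, 24.00). That places the tangent points at R = (37.10, 24.00) on DR and W = (33.80, 27.30) on WQ. Then |JW| = |W − J| = 43.45.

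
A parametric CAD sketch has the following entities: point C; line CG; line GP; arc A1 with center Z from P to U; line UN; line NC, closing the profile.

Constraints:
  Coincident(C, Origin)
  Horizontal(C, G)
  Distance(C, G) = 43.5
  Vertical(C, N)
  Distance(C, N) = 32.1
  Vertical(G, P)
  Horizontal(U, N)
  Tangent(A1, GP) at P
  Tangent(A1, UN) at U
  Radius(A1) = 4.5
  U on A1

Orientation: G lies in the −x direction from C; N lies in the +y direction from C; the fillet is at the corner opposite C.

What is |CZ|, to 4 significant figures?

47.78

C is at the origin; CG is horizontal with |CG| = 43.5 and G on the −x side, so G = (-43.50, 0.000). CN is vertical with |CN| = 32.1 and N on the +y side, so N = (0.000, 32.10). The virtual corner opposite C is at (-43.50, 32.10). A1 meets GP tangentially, so ZP is at right angles to GP and tangency of A1 to UN means the radius ZU is perpendicular to UN, with radius 4.5, so the center Z sits 4.5 in from both sides at Z = (-39.00, 27.60). Then |CZ| = |Z − C| = 47.78.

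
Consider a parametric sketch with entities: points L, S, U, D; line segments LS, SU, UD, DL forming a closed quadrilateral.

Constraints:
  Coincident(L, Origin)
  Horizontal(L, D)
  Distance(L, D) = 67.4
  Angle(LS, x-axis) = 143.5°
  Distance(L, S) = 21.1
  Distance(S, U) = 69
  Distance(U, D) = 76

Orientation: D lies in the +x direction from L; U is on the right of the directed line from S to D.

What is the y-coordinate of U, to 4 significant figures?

-50.65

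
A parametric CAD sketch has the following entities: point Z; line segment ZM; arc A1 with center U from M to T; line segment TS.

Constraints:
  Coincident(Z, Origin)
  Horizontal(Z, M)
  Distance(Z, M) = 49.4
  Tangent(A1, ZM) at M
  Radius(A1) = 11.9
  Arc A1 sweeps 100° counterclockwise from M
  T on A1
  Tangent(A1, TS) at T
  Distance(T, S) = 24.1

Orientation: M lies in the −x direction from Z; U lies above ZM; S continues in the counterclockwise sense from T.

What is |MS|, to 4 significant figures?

38.45

Z is at the origin; Z and M share the same y with |ZM| = 49.4 and M on the −x side, so M = (-49.40, 0.000). Since A1 is tangent to ZM there, UM ⟂ ZM, so U = M + (0, 11.9) = (-49.40, 11.90). On A1, M sits at bearing -90° from U; a 100° counterclockwise sweep puts T at bearing 10°, so T = U + 11.9·(cos 10°, sin 10°) = (-37.68, 13.97). The tangent condition forces UT to be normal to TS, so TS runs along (−sin 10°, cos 10°); with |TS| = 24.1, S = (-41.87, 37.70). Then |MS| = |S − M| = 38.45.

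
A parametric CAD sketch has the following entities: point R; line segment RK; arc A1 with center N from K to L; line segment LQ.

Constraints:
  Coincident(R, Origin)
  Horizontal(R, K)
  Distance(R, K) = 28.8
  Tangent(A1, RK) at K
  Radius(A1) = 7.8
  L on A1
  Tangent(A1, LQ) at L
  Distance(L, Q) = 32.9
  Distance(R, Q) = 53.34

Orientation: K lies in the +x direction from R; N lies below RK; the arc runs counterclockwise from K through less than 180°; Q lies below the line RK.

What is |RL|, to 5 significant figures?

24.076

R is at the origin; RK is horizontal with |RK| = 28.8 and K on the +x side, so K = (28.800, 0.0000). A1 meets RK tangentially, so NK is at right angles to RK, so N = K + (0, -7.8) = (28.800, -7.8000). Since NL ⟂ LQ (tangency), |NQ| = √(7.8² + 32.9²) = 33.812 regardless of where L sits on A1. So Q lies on both circle(R, 53.34) and circle(N, 33.812); the below-RK intersection is Q = (33.835, -41.235). L is the foot of the tangent from Q: L = (21.563, -10.710).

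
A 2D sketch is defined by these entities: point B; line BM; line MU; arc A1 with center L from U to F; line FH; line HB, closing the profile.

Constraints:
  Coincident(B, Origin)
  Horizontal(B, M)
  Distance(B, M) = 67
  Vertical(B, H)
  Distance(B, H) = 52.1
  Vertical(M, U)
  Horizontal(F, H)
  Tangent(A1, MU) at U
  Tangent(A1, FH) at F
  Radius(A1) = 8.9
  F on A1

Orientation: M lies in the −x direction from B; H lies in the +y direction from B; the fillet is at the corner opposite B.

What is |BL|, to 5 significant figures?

72.401

B is at the origin; BM is horizontal with |BM| = 67.0 and M on the −x side, so M = (-67.000, 0.0000). BH is vertical with |BH| = 52.1 and H on the +y side, so H = (0.0000, 52.100). The virtual corner opposite B is at (-67.000, 52.100). Since A1 is tangent to MU there, LU ⟂ MU and A1 meets FH tangentially, so LF is at right angles to FH, with radius 8.9, so the center L sits 8.9 in from both sides at L = (-58.100, 43.200). Then |BL| = |L − B| = 72.401.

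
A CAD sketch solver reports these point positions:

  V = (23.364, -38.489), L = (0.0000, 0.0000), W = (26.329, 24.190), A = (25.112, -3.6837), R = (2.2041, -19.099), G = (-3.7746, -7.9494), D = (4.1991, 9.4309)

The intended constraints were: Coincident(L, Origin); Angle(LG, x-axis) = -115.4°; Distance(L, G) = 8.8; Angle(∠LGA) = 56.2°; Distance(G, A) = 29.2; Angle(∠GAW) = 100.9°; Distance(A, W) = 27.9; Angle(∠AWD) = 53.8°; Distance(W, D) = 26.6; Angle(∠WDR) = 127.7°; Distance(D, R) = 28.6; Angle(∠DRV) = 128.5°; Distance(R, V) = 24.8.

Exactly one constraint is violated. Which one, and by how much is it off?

Distance(R, V) = 24.8 — off by 3.90.

L = (0.00, 0.00) ✓; LG at -115.4° ✓; |LG| = 8.800 ✓; ∠LGA = 56.20° ✓; |GA| = 29.20 ✓; ∠GAW = 100.9° ✓; |AW| = 27.90 ✓; ∠AWD = 53.80° ✓; |WD| = 26.60 ✓; ∠WDR = 127.7° ✓; |DR| = 28.60 ✓; ∠DRV = 128.5° ✓; |RV| = 28.70 ✗.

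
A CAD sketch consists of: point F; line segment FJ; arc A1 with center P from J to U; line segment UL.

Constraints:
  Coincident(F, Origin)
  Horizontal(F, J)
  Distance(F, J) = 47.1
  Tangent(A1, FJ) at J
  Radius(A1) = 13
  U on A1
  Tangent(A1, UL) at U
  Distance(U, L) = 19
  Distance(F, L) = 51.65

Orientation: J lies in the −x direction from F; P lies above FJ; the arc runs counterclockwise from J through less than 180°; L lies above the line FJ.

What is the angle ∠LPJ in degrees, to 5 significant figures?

158.20°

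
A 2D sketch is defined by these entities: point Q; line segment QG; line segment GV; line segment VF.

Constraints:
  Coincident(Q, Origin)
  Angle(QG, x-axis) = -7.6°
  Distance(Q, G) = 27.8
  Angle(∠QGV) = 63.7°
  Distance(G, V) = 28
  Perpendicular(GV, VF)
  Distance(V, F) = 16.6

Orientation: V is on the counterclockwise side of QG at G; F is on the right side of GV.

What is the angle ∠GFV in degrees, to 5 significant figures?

59.338°

∠QGV = 63.7°, so GV runs at -7.6° + (180° − 63.7°) = 108.70° from the x-axis; with |GV| = 28.0, V = G + 28.0·(cos 108.70°, sin 108.70°) = (18.579, 22.845). The perpendicularity gives VF at right angles to GV; with |VF| = 16.6 on the right of GV, F = V + 16.6·(0.94721, 0.32061) = (34.302, 28.167). Then cos ∠GFV = FG·FV / (|FG||FV|), giving 59.338°.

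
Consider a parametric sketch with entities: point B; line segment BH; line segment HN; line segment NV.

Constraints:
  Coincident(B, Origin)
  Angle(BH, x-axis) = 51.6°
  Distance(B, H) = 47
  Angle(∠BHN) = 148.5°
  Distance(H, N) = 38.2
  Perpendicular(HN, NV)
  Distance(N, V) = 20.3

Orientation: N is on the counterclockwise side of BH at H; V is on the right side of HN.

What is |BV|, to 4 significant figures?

90.22

B is at the origin; BH runs at 51.6° with length 47.0, so H = 47.0·(cos 51.6°, sin 51.6°) = (29.19, 36.83). ∠BHN = 148.5°, so HN runs at 51.6° + (180° − 148.5°) = 83.10° from the x-axis; with |HN| = 38.2, N = H + 38.2·(cos 83.10°, sin 83.10°) = (33.78, 74.76). The perpendicularity gives NV at right angles to HN; with |NV| = 20.3 on the right of HN, V = N + 20.3·(0.9928, -0.1201) = (53.94, 72.32). Then |BV| = |V − B| = 90.22.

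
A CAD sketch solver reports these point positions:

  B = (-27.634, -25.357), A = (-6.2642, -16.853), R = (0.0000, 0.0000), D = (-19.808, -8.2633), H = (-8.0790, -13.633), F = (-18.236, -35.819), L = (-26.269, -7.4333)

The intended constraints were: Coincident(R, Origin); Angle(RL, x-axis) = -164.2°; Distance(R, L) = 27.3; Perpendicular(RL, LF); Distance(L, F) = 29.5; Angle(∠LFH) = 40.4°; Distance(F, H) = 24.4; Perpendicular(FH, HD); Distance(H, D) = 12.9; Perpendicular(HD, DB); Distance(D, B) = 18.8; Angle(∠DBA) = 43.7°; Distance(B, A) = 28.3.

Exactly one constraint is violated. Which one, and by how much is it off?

Distance(B, A) = 28.3 — off by 5.30.

R = (0.00, 0.00) ✓; RL at -164.2° ✓; |RL| = 27.30 ✓; ∠(RL, LF) = 90.00° ✓; |LF| = 29.50 ✓; ∠LFH = 40.40° ✓; |FH| = 24.40 ✓; ∠(FH, HD) = 90.00° ✓; |HD| = 12.90 ✓; ∠(HD, DB) = 90.00° ✓; |DB| = 18.80 ✓; ∠DBA = 43.70° ✓; |BA| = 23.00 ✗.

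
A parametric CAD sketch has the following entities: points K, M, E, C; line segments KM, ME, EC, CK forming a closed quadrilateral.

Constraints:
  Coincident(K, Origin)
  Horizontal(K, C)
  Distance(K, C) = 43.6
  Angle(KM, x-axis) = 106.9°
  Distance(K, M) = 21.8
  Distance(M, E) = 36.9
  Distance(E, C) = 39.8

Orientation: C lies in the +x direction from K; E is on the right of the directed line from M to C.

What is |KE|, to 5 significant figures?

15.177

K is at the origin; K and C share the same y with |KC| = 43.6 and C in +x, so C = (43.6, 0). KM runs at 106.9° with |KM| = 21.8, so M = (-6.3373, 20.859). E is determined by |ME| = 36.9 and |EC| = 39.8 together: it lies at the intersection of circle(M, 36.9) and circle(C, 39.8). With |MC| = 54.119, the foot of the radical line on MC is 25.004 from M and the perpendicular offset is √(36.9² − 25.004²) = 27.137. Taking the right-of-MC solution: E = (6.2760, -13.819).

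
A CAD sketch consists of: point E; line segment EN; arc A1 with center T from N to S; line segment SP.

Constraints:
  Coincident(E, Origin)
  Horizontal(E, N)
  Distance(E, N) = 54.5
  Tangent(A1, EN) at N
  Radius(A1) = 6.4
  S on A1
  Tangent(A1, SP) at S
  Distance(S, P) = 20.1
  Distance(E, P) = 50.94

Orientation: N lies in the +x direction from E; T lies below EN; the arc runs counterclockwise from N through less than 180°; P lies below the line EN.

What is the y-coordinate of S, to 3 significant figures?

-5.19

E is at the origin; EN is horizontal with |EN| = 54.5 and N on the +x side, so N = (54.5, 0.00). A1 meets EN tangentially, so TN is at right angles to EN, so T = N + (0, -6.4) = (54.5, -6.40). Since TS ⟂ SP (tangency), |TP| = √(6.4² + 20.1²) = 21.1 regardless of where S sits on A1. So P lies on both circle(E, 50.94) and circle(T, 21.1); the below-EN intersection is P = (44.4, -24.9). S is the foot of the tangent from P: S = (48.2, -5.19).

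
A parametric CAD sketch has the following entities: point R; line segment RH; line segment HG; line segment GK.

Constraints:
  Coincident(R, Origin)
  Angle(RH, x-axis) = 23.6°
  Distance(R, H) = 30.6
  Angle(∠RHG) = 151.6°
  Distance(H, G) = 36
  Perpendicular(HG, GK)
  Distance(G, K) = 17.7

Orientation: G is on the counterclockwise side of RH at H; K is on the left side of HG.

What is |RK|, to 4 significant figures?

63.00

∠RHG = 151.6°, so HG runs at 23.6° + (180° − 151.6°) = 52.00° from the x-axis; with |HG| = 36.0, G = H + 36.0·(cos 52.00°, sin 52.00°) = (50.20, 40.62). HG ⟂ GK; with |GK| = 17.7 on the left of HG, K = G + 17.7·(-0.7880, 0.6157) = (36.26, 51.52). Then |RK| = |K − R| = 63.00.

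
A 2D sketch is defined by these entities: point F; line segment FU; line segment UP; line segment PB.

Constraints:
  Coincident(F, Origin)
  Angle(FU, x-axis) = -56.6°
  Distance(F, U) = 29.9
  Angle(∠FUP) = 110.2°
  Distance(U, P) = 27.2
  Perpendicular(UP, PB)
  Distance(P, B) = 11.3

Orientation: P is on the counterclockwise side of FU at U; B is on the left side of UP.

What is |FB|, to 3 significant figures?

41.1

∠FUP = 110.2°, so UP runs at -56.6° + (180° − 110.2°) = 13.2° from the x-axis; with |UP| = 27.2, P = U + 27.2·(cos 13.2°, sin 13.2°) = (42.9, -18.8). The perpendicularity gives PB at right angles to UP; with |PB| = 11.3 on the left of UP, B = P + 11.3·(-0.228, 0.974) = (40.4, -7.75). Then |FB| = |B − F| = 41.1.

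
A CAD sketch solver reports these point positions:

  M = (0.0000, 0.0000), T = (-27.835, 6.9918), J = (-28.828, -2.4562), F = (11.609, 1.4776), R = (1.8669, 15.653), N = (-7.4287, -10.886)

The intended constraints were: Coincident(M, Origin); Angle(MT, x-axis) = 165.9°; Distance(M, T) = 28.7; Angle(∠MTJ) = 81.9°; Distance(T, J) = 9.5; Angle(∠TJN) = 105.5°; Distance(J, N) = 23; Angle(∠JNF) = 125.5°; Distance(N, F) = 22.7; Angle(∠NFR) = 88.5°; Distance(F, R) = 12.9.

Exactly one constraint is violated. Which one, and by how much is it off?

Distance(F, R) = 12.9 — off by 4.30.

M = (0.00, 0.00) ✓; MT at 165.9° ✓; |MT| = 28.70 ✓; ∠MTJ = 81.90° ✓; |TJ| = 9.500 ✓; ∠TJN = 105.5° ✓; |JN| = 23.00 ✓; ∠JNF = 125.5° ✓; |NF| = 22.70 ✓; ∠NFR = 88.50° ✓; |FR| = 17.20 ✗.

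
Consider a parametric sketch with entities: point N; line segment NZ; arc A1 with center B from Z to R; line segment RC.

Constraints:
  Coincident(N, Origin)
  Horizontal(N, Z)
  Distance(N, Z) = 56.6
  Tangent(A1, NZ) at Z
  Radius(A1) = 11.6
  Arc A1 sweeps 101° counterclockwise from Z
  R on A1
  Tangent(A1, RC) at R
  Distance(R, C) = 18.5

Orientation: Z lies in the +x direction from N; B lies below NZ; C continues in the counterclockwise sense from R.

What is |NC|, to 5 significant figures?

58.294

N is at the origin; NZ is horizontal with |NZ| = 56.6 and Z on the +x side, so Z = (56.600, 0.0000). The tangent condition forces BZ to be normal to NZ, so B = Z + (0, -11.6) = (56.600, -11.600). On A1, Z sits at bearing 90° from B; a 101° counterclockwise sweep puts R at bearing 191°, so R = B + 11.6·(cos 191°, sin 191°) = (45.213, -13.813). The tangent condition forces BR to be normal to RC, so RC runs along (−sin 191°, cos 191°); with |RC| = 18.5, C = (48.743, -31.973). Then |NC| = |C − N| = 58.294.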